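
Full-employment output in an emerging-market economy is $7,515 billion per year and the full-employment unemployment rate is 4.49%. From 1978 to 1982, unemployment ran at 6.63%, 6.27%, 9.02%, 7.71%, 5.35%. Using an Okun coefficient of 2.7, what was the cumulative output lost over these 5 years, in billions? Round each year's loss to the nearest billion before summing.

Year 1978: gap = -2.7 × (6.63 - 4.49) = -5.778%, loss ≈ 7515 × 5.778/100 ≈ 434.
Year 1979: gap = -2.7 × (6.27 - 4.49) = -4.806%, loss ≈ 7515 × 4.806/100 ≈ 361.
Year 1980: gap = -2.7 × (9.02 - 4.49) = -12.231%, loss ≈ 7515 × 12.231/100 ≈ 919.
Year 1981: gap = -2.7 × (7.71 - 4.49) = -8.694%, loss ≈ 7515 × 8.694/100 ≈ 653.
Year 1982: gap = -2.7 × (5.35 - 4.49) = -2.322%, loss ≈ 7515 × 2.322/100 ≈ 174.
Total lost output = 434 + 361 + 919 + 653 + 174 = 2541 billion.

$2,541 billion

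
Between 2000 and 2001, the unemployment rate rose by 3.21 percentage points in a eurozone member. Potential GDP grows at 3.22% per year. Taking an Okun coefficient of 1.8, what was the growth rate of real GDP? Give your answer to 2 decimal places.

-2.56%

Growth-rate Okun's law: g_Y = g_Y* - β × Δu.
g_Y = 3.22 - 1.8 × (3.21) = 3.22 - 5.778 = -2.558%, i.e. -2.56% to 2 d.p.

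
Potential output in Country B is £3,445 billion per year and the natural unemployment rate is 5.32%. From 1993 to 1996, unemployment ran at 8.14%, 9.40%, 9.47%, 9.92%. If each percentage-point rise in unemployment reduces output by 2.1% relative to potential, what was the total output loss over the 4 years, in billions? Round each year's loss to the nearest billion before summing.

£1,132 billion

Year 1993: gap = -2.1 × (8.14 - 5.32) = -5.922%, loss ≈ 3445 × 5.922/100 ≈ 204.
Year 1994: gap = -2.1 × (9.4 - 5.32) = -8.568%, loss ≈ 3445 × 8.568/100 ≈ 295.
Year 1995: gap = -2.1 × (9.47 - 5.32) = -8.715%, loss ≈ 3445 × 8.715/100 ≈ 300.
Year 1996: gap = -2.1 × (9.92 - 5.32) = -9.66%, loss ≈ 3445 × 9.66/100 ≈ 333.
Total lost output = 204 + 295 + 300 + 333 = 1132 billion.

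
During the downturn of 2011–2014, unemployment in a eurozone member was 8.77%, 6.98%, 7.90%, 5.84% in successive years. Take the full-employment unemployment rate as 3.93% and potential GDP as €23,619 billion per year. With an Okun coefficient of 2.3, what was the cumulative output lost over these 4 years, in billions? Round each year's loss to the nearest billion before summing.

Year 2011: gap = -2.3 × (8.77 - 3.93) = -11.132%, loss ≈ 23619 × 11.132/100 ≈ 2629.
Year 2012: gap = -2.3 × (6.98 - 3.93) = -7.015%, loss ≈ 23619 × 7.015/100 ≈ 1657.
Year 2013: gap = -2.3 × (7.9 - 3.93) = -9.131%, loss ≈ 23619 × 9.131/100 ≈ 2157.
Year 2014: gap = -2.3 × (5.84 - 3.93) = -4.393%, loss ≈ 23619 × 4.393/100 ≈ 1038.
Total lost output = 2629 + 1657 + 2157 + 1038 = 7481 billion.

€7,481 billion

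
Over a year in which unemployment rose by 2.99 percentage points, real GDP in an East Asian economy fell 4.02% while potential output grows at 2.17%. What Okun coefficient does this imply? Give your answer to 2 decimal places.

Growth form: g_Y = g_Y* - β × Δu, so β = (g_Y* - g_Y)/Δu.
β = (2.17 + 4.02)/2.99 = 6.19/2.99 = 2.07.

β ≈ 2.07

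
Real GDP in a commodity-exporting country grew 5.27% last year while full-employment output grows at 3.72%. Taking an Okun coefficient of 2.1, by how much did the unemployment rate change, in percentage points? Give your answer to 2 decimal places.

-0.74 percentage points

Growth-rate Okun's law: g_Y = g_Y* - β × Δu, so Δu = (g_Y* - g_Y)/β.
Δu = (3.72 - 5.27)/2.1 = -1.55/2.1 = -0.74 percentage points.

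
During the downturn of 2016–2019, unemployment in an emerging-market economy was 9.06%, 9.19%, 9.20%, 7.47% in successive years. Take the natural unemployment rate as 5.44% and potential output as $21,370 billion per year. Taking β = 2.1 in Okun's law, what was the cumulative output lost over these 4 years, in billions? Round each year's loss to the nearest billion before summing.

$5,906 billion

Year 2016: gap = -2.1 × (9.06 - 5.44) = -7.602%, loss ≈ 21370 × 7.602/100 ≈ 1625.
Year 2017: gap = -2.1 × (9.19 - 5.44) = -7.875%, loss ≈ 21370 × 7.875/100 ≈ 1683.
Year 2018: gap = -2.1 × (9.2 - 5.44) = -7.896%, loss ≈ 21370 × 7.896/100 ≈ 1687.
Year 2019: gap = -2.1 × (7.47 - 5.44) = -4.263%, loss ≈ 21370 × 4.263/100 ≈ 911.
Total lost output = 1625 + 1683 + 1687 + 911 = 5906 billion.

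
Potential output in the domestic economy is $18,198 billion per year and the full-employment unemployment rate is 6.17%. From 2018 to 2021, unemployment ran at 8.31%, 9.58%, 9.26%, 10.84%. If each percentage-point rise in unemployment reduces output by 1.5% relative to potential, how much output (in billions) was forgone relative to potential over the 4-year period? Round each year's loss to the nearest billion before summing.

$3,633 billion

Year 2018: gap = -1.5 × (8.31 - 6.17) = -3.21%, loss ≈ 18198 × 3.21/100 ≈ 584.
Year 2019: gap = -1.5 × (9.58 - 6.17) = -5.115%, loss ≈ 18198 × 5.115/100 ≈ 931.
Year 2020: gap = -1.5 × (9.26 - 6.17) = -4.635%, loss ≈ 18198 × 4.635/100 ≈ 843.
Year 2021: gap = -1.5 × (10.84 - 6.17) = -7.005%, loss ≈ 18198 × 7.005/100 ≈ 1275.
Total lost output = 584 + 931 + 843 + 1275 = 3633 billion.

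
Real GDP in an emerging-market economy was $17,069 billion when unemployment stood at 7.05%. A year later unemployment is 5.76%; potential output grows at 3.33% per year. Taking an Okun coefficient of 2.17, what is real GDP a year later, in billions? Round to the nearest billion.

$18,115 billion

Δu = 5.76 - 7.05 = -1.29 points.
Okun's law (growth form): g_Y = g_Y* - β × Δu = 3.33 - 2.17 × (-1.29) = 3.33 + 2.7993 = 6.1293%.
Real GDP in the next year = 17069 × (1 + 6.1293/100) = 17069 × 1.061293 ≈ 18115 billion.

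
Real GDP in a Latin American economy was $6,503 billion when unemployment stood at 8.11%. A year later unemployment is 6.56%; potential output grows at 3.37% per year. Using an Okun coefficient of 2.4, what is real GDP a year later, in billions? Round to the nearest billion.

Δu = 6.56 - 8.11 = -1.55 points.
Okun's law (growth form): g_Y = g_Y* - β × Δu = 3.37 - 2.4 × (-1.55) = 3.37 + 3.72 = 7.09%.
Real GDP in the next year = 6503 × (1 + 7.09/100) = 6503 × 1.0709 ≈ 6964 billion.

$6,964 billion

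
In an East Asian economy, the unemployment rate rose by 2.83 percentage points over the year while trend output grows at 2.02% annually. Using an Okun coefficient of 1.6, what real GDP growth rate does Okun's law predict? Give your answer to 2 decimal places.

-2.51%

Growth-rate Okun's law: g_Y = g_Y* - β × Δu.
g_Y = 2.02 - 1.6 × (2.83) = 2.02 - 4.528 = -2.508%, i.e. -2.51% to 2 d.p.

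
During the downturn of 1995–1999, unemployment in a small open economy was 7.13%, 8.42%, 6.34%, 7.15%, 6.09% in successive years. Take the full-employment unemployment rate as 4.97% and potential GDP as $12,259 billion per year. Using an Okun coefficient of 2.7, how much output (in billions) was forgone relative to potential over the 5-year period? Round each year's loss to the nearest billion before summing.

Year 1995: gap = -2.7 × (7.13 - 4.97) = -5.832%, loss ≈ 12259 × 5.832/100 ≈ 715.
Year 1996: gap = -2.7 × (8.42 - 4.97) = -9.315%, loss ≈ 12259 × 9.315/100 ≈ 1142.
Year 1997: gap = -2.7 × (6.34 - 4.97) = -3.699%, loss ≈ 12259 × 3.699/100 ≈ 453.
Year 1998: gap = -2.7 × (7.15 - 4.97) = -5.886%, loss ≈ 12259 × 5.886/100 ≈ 722.
Year 1999: gap = -2.7 × (6.09 - 4.97) = -3.024%, loss ≈ 12259 × 3.024/100 ≈ 371.
Total lost output = 715 + 1142 + 453 + 722 + 371 = 3403 billion.

$3,403 billion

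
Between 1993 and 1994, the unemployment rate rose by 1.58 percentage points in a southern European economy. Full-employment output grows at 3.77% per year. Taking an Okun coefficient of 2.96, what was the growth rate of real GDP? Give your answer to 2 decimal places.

-0.91%

Growth-rate Okun's law: g_Y = g_Y* - β × Δu.
g_Y = 3.77 - 2.96 × (1.58) = 3.77 - 4.6768 = -0.9068%, i.e. -0.91% to 2 d.p.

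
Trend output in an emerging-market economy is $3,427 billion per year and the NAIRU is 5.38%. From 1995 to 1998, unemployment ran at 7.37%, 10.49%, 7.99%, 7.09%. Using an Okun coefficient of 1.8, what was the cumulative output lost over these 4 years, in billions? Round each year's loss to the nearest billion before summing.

$704 billion

Year 1995: gap = -1.8 × (7.37 - 5.38) = -3.582%, loss ≈ 3427 × 3.582/100 ≈ 123.
Year 1996: gap = -1.8 × (10.49 - 5.38) = -9.198%, loss ≈ 3427 × 9.198/100 ≈ 315.
Year 1997: gap = -1.8 × (7.99 - 5.38) = -4.698%, loss ≈ 3427 × 4.698/100 ≈ 161.
Year 1998: gap = -1.8 × (7.09 - 5.38) = -3.078%, loss ≈ 3427 × 3.078/100 ≈ 105.
Total lost output = 123 + 315 + 161 + 105 = 704 billion.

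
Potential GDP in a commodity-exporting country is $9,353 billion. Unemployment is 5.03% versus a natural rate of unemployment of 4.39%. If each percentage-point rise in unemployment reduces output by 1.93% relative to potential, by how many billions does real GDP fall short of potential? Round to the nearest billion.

$116 billion

Output gap = -1.93 × (5.03 - 4.39) = -1.93 × 0.64 = -1.2352%.
Actual GDP ≈ 9353 × 0.987648 ≈ 9237 billion, so the shortfall is 9353 - 9237 = 116 billion.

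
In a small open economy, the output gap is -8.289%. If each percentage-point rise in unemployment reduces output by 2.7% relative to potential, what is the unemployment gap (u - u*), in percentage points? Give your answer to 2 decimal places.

Okun's law: output gap = -β × (u - u*), so u - u* = -(output gap)/β.
u - u* = -(-8.289)/2.7 = 3.07 percentage points.

3.07 percentage points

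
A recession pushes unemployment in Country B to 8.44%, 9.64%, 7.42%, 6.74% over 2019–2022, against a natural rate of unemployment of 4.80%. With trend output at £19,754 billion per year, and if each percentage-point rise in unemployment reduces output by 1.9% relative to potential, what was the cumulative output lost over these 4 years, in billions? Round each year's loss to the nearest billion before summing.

Year 2019: gap = -1.9 × (8.44 - 4.8) = -6.916%, loss ≈ 19754 × 6.916/100 ≈ 1366.
Year 2020: gap = -1.9 × (9.64 - 4.8) = -9.196%, loss ≈ 19754 × 9.196/100 ≈ 1817.
Year 2021: gap = -1.9 × (7.42 - 4.8) = -4.978%, loss ≈ 19754 × 4.978/100 ≈ 983.
Year 2022: gap = -1.9 × (6.74 - 4.8) = -3.686%, loss ≈ 19754 × 3.686/100 ≈ 728.
Total lost output = 1366 + 1817 + 983 + 728 = 4894 billion.

£4,894 billion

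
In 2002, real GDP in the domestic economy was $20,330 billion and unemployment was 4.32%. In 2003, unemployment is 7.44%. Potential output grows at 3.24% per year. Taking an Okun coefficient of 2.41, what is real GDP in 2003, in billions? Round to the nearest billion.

Δu = 7.44 - 4.32 = 3.12 points.
Okun's law (growth form): g_Y = g_Y* - β × Δu = 3.24 - 2.41 × (3.12) = 3.24 - 7.5192 = -4.2792%.
Real GDP in the next year = 20330 × (1 - 4.2792/100) = 20330 × 0.957208 ≈ 19460 billion.

$19,460 billion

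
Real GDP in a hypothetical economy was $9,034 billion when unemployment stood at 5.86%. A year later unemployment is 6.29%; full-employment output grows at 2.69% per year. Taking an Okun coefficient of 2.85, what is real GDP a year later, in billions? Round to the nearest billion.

Δu = 6.29 - 5.86 = 0.43 points.
Okun's law (growth form): g_Y = g_Y* - β × Δu = 2.69 - 2.85 × (0.43) = 2.69 - 1.2255 = 1.4645%.
Real GDP in the next year = 9034 × (1 + 1.4645/100) = 9034 × 1.014645 ≈ 9166 billion.

$9,166 billion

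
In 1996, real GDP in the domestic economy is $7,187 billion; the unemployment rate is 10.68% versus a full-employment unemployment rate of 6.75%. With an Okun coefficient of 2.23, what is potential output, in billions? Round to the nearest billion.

$7,877 billion

Unemployment gap = 10.68 - 6.75 = 3.93 points, so output gap = -2.23 × 3.93 = -8.7639%.
Since Y = Y* × (1 + gap/100), Y* = 7187/0.912361 ≈ 7877 billion.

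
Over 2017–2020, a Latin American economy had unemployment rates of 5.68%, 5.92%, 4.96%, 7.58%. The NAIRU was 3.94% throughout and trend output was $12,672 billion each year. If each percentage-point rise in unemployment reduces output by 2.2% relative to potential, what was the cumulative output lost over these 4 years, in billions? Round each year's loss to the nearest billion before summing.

Year 2017: gap = -2.2 × (5.68 - 3.94) = -3.828%, loss ≈ 12672 × 3.828/100 ≈ 485.
Year 2018: gap = -2.2 × (5.92 - 3.94) = -4.356%, loss ≈ 12672 × 4.356/100 ≈ 552.
Year 2019: gap = -2.2 × (4.96 - 3.94) = -2.244%, loss ≈ 12672 × 2.244/100 ≈ 284.
Year 2020: gap = -2.2 × (7.58 - 3.94) = -8.008%, loss ≈ 12672 × 8.008/100 ≈ 1015.
Total lost output = 485 + 552 + 284 + 1015 = 2336 billion.

$2,336 billion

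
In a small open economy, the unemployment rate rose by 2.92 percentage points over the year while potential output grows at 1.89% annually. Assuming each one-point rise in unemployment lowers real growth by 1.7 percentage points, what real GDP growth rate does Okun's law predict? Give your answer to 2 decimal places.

Growth-rate Okun's law: g_Y = g_Y* - β × Δu.
g_Y = 1.89 - 1.7 × (2.92) = 1.89 - 4.964 = -3.074%, i.e. -3.07% to 2 d.p.

-3.07%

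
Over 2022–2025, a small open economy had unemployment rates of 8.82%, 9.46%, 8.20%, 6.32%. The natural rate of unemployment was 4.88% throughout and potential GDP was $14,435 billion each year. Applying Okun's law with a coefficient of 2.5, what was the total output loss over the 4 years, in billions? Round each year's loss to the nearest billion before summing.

$4,793 billion

Year 2022: gap = -2.5 × (8.82 - 4.88) = -9.85%, loss ≈ 14435 × 9.85/100 ≈ 1422.
Year 2023: gap = -2.5 × (9.46 - 4.88) = -11.45%, loss ≈ 14435 × 11.45/100 ≈ 1653.
Year 2024: gap = -2.5 × (8.2 - 4.88) = -8.3%, loss ≈ 14435 × 8.3/100 ≈ 1198.
Year 2025: gap = -2.5 × (6.32 - 4.88) = -3.6%, loss ≈ 14435 × 3.6/100 ≈ 520.
Total lost output = 1422 + 1653 + 1198 + 520 = 4793 billion.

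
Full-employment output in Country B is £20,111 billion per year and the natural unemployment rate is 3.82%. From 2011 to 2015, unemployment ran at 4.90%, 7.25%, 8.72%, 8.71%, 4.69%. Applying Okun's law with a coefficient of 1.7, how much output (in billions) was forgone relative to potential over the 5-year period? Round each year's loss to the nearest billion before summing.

Year 2011: gap = -1.7 × (4.9 - 3.82) = -1.836%, loss ≈ 20111 × 1.836/100 ≈ 369.
Year 2012: gap = -1.7 × (7.25 - 3.82) = -5.831%, loss ≈ 20111 × 5.831/100 ≈ 1173.
Year 2013: gap = -1.7 × (8.72 - 3.82) = -8.33%, loss ≈ 20111 × 8.33/100 ≈ 1675.
Year 2014: gap = -1.7 × (8.71 - 3.82) = -8.313%, loss ≈ 20111 × 8.313/100 ≈ 1672.
Year 2015: gap = -1.7 × (4.69 - 3.82) = -1.479%, loss ≈ 20111 × 1.479/100 ≈ 297.
Total lost output = 369 + 1173 + 1675 + 1672 + 297 = 5186 billion.

£5,186 billion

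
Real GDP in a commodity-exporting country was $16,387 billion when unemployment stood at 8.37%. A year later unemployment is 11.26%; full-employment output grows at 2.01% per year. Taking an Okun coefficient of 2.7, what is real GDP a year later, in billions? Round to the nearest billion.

Δu = 11.26 - 8.37 = 2.89 points.
Okun's law (growth form): g_Y = g_Y* - β × Δu = 2.01 - 2.7 × (2.89) = 2.01 - 7.803 = -5.793%.
Real GDP in the next year = 16387 × (1 - 5.793/100) = 16387 × 0.94207 ≈ 15438 billion.

$15,438 billion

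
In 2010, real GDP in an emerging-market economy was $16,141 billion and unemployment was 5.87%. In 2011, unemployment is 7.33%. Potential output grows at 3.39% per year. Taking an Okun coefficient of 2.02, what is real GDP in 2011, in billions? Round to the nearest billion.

$16,212 billion

Δu = 7.33 - 5.87 = 1.46 points.
Okun's law (growth form): g_Y = g_Y* - β × Δu = 3.39 - 2.02 × (1.46) = 3.39 - 2.9492 = 0.4408%.
Real GDP in the next year = 16141 × (1 + 0.4408/100) = 16141 × 1.004408 ≈ 16212 billion.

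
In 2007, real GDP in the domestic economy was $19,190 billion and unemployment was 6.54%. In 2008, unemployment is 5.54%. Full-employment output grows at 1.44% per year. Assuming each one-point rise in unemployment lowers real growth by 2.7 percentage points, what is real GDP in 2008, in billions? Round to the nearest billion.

Δu = 5.54 - 6.54 = -1 point.
Okun's law (growth form): g_Y = g_Y* - β × Δu = 1.44 - 2.7 × (-1.00) = 1.44 + 2.7 = 4.14%.
Real GDP in the next year = 19190 × (1 + 4.14/100) = 19190 × 1.0414 ≈ 19984 billion.

$19,984 billion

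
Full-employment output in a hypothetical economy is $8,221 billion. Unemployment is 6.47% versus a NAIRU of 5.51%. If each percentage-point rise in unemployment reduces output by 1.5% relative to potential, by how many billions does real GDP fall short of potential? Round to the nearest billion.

Output gap = -1.5 × (6.47 - 5.51) = -1.5 × 0.96 = -1.44%.
Actual GDP ≈ 8221 × 0.9856 ≈ 8103 billion, so the shortfall is 8221 - 8103 = 118 billion.

$118 billion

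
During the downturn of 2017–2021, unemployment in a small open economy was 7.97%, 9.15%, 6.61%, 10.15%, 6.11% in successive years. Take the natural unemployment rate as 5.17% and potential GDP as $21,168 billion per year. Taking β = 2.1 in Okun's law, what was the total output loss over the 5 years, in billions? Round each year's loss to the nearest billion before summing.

$6,286 billion

Year 2017: gap = -2.1 × (7.97 - 5.17) = -5.88%, loss ≈ 21168 × 5.88/100 ≈ 1245.
Year 2018: gap = -2.1 × (9.15 - 5.17) = -8.358%, loss ≈ 21168 × 8.358/100 ≈ 1769.
Year 2019: gap = -2.1 × (6.61 - 5.17) = -3.024%, loss ≈ 21168 × 3.024/100 ≈ 640.
Year 2020: gap = -2.1 × (10.15 - 5.17) = -10.458%, loss ≈ 21168 × 10.458/100 ≈ 2214.
Year 2021: gap = -2.1 × (6.11 - 5.17) = -1.974%, loss ≈ 21168 × 1.974/100 ≈ 418.
Total lost output = 1245 + 1769 + 640 + 2214 + 418 = 6286 billion.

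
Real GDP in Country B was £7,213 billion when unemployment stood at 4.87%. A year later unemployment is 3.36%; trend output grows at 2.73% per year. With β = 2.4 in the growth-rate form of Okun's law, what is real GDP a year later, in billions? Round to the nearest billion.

£7,671 billion

Δu = 3.36 - 4.87 = -1.51 points.
Okun's law (growth form): g_Y = g_Y* - β × Δu = 2.73 - 2.4 × (-1.51) = 2.73 + 3.624 = 6.354%.
Real GDP in the next year = 7213 × (1 + 6.354/100) = 7213 × 1.06354 ≈ 7671 billion.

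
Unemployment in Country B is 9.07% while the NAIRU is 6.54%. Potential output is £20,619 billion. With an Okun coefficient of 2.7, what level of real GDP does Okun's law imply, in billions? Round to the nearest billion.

Unemployment gap = 9.07 - 6.54 = 2.53 points, so the output gap is -2.7 × 2.53 = -6.831%.
Actual GDP = 20619 × (1 - 6.831/100) = 20619 × 0.93169 ≈ 19211 billion.

£19,211 billion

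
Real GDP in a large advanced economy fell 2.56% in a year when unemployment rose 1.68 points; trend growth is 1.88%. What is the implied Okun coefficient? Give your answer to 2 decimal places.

Growth form: g_Y = g_Y* - β × Δu, so β = (g_Y* - g_Y)/Δu.
β = (1.88 + 2.56)/1.68 = 4.44/1.68 = 2.64.

β ≈ 2.64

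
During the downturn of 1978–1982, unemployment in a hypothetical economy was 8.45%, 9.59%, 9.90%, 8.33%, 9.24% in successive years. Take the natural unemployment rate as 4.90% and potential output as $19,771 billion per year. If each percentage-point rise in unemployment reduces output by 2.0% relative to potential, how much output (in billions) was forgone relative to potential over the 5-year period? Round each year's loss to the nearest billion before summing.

Year 1978: gap = -2.0 × (8.45 - 4.9) = -7.1%, loss ≈ 19771 × 7.1/100 ≈ 1404.
Year 1979: gap = -2.0 × (9.59 - 4.9) = -9.38%, loss ≈ 19771 × 9.38/100 ≈ 1855.
Year 1980: gap = -2.0 × (9.9 - 4.9) = -10%, loss ≈ 19771 × 10/100 ≈ 1977.
Year 1981: gap = -2.0 × (8.33 - 4.9) = -6.86%, loss ≈ 19771 × 6.86/100 ≈ 1356.
Year 1982: gap = -2.0 × (9.24 - 4.9) = -8.68%, loss ≈ 19771 × 8.68/100 ≈ 1716.
Total lost output = 1404 + 1855 + 1977 + 1356 + 1716 = 8308 billion.

$8,308 billion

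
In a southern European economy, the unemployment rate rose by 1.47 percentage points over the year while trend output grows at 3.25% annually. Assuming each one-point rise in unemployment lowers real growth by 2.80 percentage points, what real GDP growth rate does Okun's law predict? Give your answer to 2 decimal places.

Growth-rate Okun's law: g_Y = g_Y* - β × Δu.
g_Y = 3.25 - 2.80 × (1.47) = 3.25 - 4.116 = -0.866%, i.e. -0.87% to 2 d.p.

-0.87%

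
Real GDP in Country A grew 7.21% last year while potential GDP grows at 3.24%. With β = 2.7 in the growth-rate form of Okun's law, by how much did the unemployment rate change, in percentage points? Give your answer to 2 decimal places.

Growth-rate Okun's law: g_Y = g_Y* - β × Δu, so Δu = (g_Y* - g_Y)/β.
Δu = (3.24 - 7.21)/2.7 = -3.97/2.7 = -1.47 percentage points.

-1.47 percentage points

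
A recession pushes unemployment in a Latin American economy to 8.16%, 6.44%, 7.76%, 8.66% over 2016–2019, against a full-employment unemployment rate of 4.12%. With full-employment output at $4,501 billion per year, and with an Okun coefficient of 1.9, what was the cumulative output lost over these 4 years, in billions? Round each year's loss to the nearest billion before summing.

$1,242 billion

Year 2016: gap = -1.9 × (8.16 - 4.12) = -7.676%, loss ≈ 4501 × 7.676/100 ≈ 345.
Year 2017: gap = -1.9 × (6.44 - 4.12) = -4.408%, loss ≈ 4501 × 4.408/100 ≈ 198.
Year 2018: gap = -1.9 × (7.76 - 4.12) = -6.916%, loss ≈ 4501 × 6.916/100 ≈ 311.
Year 2019: gap = -1.9 × (8.66 - 4.12) = -8.626%, loss ≈ 4501 × 8.626/100 ≈ 388.
Total lost output = 345 + 198 + 311 + 388 = 1242 billion.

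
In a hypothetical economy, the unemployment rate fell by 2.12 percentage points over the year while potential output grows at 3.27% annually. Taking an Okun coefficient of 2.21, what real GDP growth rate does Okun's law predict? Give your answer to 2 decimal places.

Growth-rate Okun's law: g_Y = g_Y* - β × Δu.
g_Y = 3.27 - 2.21 × (-2.12) = 3.27 + 4.6852 = 7.9552%, i.e. 7.96% to 2 d.p.

7.96%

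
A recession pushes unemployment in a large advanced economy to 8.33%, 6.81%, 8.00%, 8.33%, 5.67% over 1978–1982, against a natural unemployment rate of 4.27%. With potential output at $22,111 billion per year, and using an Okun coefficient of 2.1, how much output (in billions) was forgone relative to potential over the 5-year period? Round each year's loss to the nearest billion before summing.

$7,331 billion

Year 1978: gap = -2.1 × (8.33 - 4.27) = -8.526%, loss ≈ 22111 × 8.526/100 ≈ 1885.
Year 1979: gap = -2.1 × (6.81 - 4.27) = -5.334%, loss ≈ 22111 × 5.334/100 ≈ 1179.
Year 1980: gap = -2.1 × (8 - 4.27) = -7.833%, loss ≈ 22111 × 7.833/100 ≈ 1732.
Year 1981: gap = -2.1 × (8.33 - 4.27) = -8.526%, loss ≈ 22111 × 8.526/100 ≈ 1885.
Year 1982: gap = -2.1 × (5.67 - 4.27) = -2.94%, loss ≈ 22111 × 2.94/100 ≈ 650.
Total lost output = 1885 + 1179 + 1732 + 1885 + 650 = 7331 billion.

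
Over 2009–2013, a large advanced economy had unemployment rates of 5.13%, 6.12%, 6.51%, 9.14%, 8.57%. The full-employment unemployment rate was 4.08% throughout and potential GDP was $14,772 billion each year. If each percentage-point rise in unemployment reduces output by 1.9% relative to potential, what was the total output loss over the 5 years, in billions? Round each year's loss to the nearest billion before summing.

Year 2009: gap = -1.9 × (5.13 - 4.08) = -1.995%, loss ≈ 14772 × 1.995/100 ≈ 295.
Year 2010: gap = -1.9 × (6.12 - 4.08) = -3.876%, loss ≈ 14772 × 3.876/100 ≈ 573.
Year 2011: gap = -1.9 × (6.51 - 4.08) = -4.617%, loss ≈ 14772 × 4.617/100 ≈ 682.
Year 2012: gap = -1.9 × (9.14 - 4.08) = -9.614%, loss ≈ 14772 × 9.614/100 ≈ 1420.
Year 2013: gap = -1.9 × (8.57 - 4.08) = -8.531%, loss ≈ 14772 × 8.531/100 ≈ 1260.
Total lost output = 295 + 573 + 682 + 1420 + 1260 = 4230 billion.

$4,230 billion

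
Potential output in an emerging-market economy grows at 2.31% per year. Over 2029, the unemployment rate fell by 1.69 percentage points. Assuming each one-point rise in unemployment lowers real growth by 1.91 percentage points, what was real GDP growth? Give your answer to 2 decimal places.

Growth-rate Okun's law: g_Y = g_Y* - β × Δu.
g_Y = 2.31 - 1.91 × (-1.69) = 2.31 + 3.2279 = 5.5379%, i.e. 5.54% to 2 d.p.

5.54%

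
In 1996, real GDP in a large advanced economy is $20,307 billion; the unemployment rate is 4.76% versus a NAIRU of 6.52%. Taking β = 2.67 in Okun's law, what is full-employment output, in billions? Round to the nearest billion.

Unemployment gap = 4.76 - 6.52 = -1.76 points, so output gap = -2.67 × (-1.76) = 4.6992%.
Since Y = Y* × (1 + gap/100), Y* = 20307/1.046992 ≈ 19396 billion.

$19,396 billion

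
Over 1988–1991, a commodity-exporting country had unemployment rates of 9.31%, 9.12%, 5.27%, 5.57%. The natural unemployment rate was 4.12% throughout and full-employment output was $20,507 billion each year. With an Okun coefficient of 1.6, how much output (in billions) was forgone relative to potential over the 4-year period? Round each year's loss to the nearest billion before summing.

Year 1988: gap = -1.6 × (9.31 - 4.12) = -8.304%, loss ≈ 20507 × 8.304/100 ≈ 1703.
Year 1989: gap = -1.6 × (9.12 - 4.12) = -8%, loss ≈ 20507 × 8/100 ≈ 1641.
Year 1990: gap = -1.6 × (5.27 - 4.12) = -1.84%, loss ≈ 20507 × 1.84/100 ≈ 377.
Year 1991: gap = -1.6 × (5.57 - 4.12) = -2.32%, loss ≈ 20507 × 2.32/100 ≈ 476.
Total lost output = 1703 + 1641 + 377 + 476 = 4197 billion.

$4,197 billion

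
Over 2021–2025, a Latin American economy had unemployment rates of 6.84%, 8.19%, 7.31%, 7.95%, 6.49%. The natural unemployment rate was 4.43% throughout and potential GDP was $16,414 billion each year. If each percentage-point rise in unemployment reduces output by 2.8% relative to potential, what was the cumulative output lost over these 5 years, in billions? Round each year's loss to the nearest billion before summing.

Year 2021: gap = -2.8 × (6.84 - 4.43) = -6.748%, loss ≈ 16414 × 6.748/100 ≈ 1108.
Year 2022: gap = -2.8 × (8.19 - 4.43) = -10.528%, loss ≈ 16414 × 10.528/100 ≈ 1728.
Year 2023: gap = -2.8 × (7.31 - 4.43) = -8.064%, loss ≈ 16414 × 8.064/100 ≈ 1324.
Year 2024: gap = -2.8 × (7.95 - 4.43) = -9.856%, loss ≈ 16414 × 9.856/100 ≈ 1618.
Year 2025: gap = -2.8 × (6.49 - 4.43) = -5.768%, loss ≈ 16414 × 5.768/100 ≈ 947.
Total lost output = 1108 + 1728 + 1324 + 1618 + 947 = 6725 billion.

$6,725 billion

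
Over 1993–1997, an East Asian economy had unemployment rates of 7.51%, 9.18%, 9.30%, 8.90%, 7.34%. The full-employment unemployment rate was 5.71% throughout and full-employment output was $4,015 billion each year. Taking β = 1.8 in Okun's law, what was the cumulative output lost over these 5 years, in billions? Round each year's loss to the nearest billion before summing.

Year 1993: gap = -1.8 × (7.51 - 5.71) = -3.24%, loss ≈ 4015 × 3.24/100 ≈ 130.
Year 1994: gap = -1.8 × (9.18 - 5.71) = -6.246%, loss ≈ 4015 × 6.246/100 ≈ 251.
Year 1995: gap = -1.8 × (9.3 - 5.71) = -6.462%, loss ≈ 4015 × 6.462/100 ≈ 259.
Year 1996: gap = -1.8 × (8.9 - 5.71) = -5.742%, loss ≈ 4015 × 5.742/100 ≈ 231.
Year 1997: gap = -1.8 × (7.34 - 5.71) = -2.934%, loss ≈ 4015 × 2.934/100 ≈ 118.
Total lost output = 130 + 251 + 259 + 231 + 118 = 989 billion.

$989 billion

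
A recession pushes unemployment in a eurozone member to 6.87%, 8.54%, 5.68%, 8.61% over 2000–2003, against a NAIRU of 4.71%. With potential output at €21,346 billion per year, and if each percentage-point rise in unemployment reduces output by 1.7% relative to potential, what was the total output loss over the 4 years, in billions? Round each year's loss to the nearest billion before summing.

Year 2000: gap = -1.7 × (6.87 - 4.71) = -3.672%, loss ≈ 21346 × 3.672/100 ≈ 784.
Year 2001: gap = -1.7 × (8.54 - 4.71) = -6.511%, loss ≈ 21346 × 6.511/100 ≈ 1390.
Year 2002: gap = -1.7 × (5.68 - 4.71) = -1.649%, loss ≈ 21346 × 1.649/100 ≈ 352.
Year 2003: gap = -1.7 × (8.61 - 4.71) = -6.63%, loss ≈ 21346 × 6.63/100 ≈ 1415.
Total lost output = 784 + 1390 + 352 + 1415 = 3941 billion.

€3,941 billion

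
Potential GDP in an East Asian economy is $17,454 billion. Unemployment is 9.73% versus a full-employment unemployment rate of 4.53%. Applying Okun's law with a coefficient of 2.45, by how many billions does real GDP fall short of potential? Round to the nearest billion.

$2,224 billion

Output gap = -2.45 × (9.73 - 4.53) = -2.45 × 5.2 = -12.74%.
Actual GDP ≈ 17454 × 0.8726 ≈ 15230 billion, so the shortfall is 17454 - 15230 = 2224 billion.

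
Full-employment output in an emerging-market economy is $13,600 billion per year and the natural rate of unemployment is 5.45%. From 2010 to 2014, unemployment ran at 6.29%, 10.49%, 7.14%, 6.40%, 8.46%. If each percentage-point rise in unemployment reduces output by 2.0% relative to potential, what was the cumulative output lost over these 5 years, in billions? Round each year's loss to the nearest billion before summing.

$3,136 billion

Year 2010: gap = -2.0 × (6.29 - 5.45) = -1.68%, loss ≈ 13600 × 1.68/100 ≈ 228.
Year 2011: gap = -2.0 × (10.49 - 5.45) = -10.08%, loss ≈ 13600 × 10.08/100 ≈ 1371.
Year 2012: gap = -2.0 × (7.14 - 5.45) = -3.38%, loss ≈ 13600 × 3.38/100 ≈ 460.
Year 2013: gap = -2.0 × (6.4 - 5.45) = -1.9%, loss ≈ 13600 × 1.9/100 ≈ 258.
Year 2014: gap = -2.0 × (8.46 - 5.45) = -6.02%, loss ≈ 13600 × 6.02/100 ≈ 819.
Total lost output = 228 + 1371 + 460 + 258 + 819 = 3136 billion.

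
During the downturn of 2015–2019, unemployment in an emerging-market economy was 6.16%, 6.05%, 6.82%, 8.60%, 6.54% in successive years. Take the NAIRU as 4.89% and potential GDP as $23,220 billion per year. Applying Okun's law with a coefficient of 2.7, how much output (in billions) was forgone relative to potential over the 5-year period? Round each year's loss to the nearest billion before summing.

Year 2015: gap = -2.7 × (6.16 - 4.89) = -3.429%, loss ≈ 23220 × 3.429/100 ≈ 796.
Year 2016: gap = -2.7 × (6.05 - 4.89) = -3.132%, loss ≈ 23220 × 3.132/100 ≈ 727.
Year 2017: gap = -2.7 × (6.82 - 4.89) = -5.211%, loss ≈ 23220 × 5.211/100 ≈ 1210.
Year 2018: gap = -2.7 × (8.6 - 4.89) = -10.017%, loss ≈ 23220 × 10.017/100 ≈ 2326.
Year 2019: gap = -2.7 × (6.54 - 4.89) = -4.455%, loss ≈ 23220 × 4.455/100 ≈ 1034.
Total lost output = 796 + 727 + 1210 + 2326 + 1034 = 6093 billion.

$6,093 billion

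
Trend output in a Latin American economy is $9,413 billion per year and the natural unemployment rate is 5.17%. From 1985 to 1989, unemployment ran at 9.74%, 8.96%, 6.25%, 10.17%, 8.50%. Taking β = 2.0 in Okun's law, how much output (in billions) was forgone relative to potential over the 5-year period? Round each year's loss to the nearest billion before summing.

$3,345 billion

Year 1985: gap = -2.0 × (9.74 - 5.17) = -9.14%, loss ≈ 9413 × 9.14/100 ≈ 860.
Year 1986: gap = -2.0 × (8.96 - 5.17) = -7.58%, loss ≈ 9413 × 7.58/100 ≈ 714.
Year 1987: gap = -2.0 × (6.25 - 5.17) = -2.16%, loss ≈ 9413 × 2.16/100 ≈ 203.
Year 1988: gap = -2.0 × (10.17 - 5.17) = -10%, loss ≈ 9413 × 10/100 ≈ 941.
Year 1989: gap = -2.0 × (8.5 - 5.17) = -6.66%, loss ≈ 9413 × 6.66/100 ≈ 627.
Total lost output = 860 + 714 + 203 + 941 + 627 = 3345 billion.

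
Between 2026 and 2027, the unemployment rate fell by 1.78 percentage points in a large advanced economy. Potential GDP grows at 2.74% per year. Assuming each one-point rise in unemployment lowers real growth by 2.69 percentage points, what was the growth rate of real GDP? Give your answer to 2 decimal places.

Growth-rate Okun's law: g_Y = g_Y* - β × Δu.
g_Y = 2.74 - 2.69 × (-1.78) = 2.74 + 4.7882 = 7.5282%, i.e. 7.53% to 2 d.p.

7.53%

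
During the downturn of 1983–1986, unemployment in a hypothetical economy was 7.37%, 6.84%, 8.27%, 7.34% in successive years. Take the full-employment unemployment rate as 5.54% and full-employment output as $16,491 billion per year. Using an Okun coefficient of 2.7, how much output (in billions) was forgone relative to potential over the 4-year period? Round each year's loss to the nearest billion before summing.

$3,411 billion

Year 1983: gap = -2.7 × (7.37 - 5.54) = -4.941%, loss ≈ 16491 × 4.941/100 ≈ 815.
Year 1984: gap = -2.7 × (6.84 - 5.54) = -3.51%, loss ≈ 16491 × 3.51/100 ≈ 579.
Year 1985: gap = -2.7 × (8.27 - 5.54) = -7.371%, loss ≈ 16491 × 7.371/100 ≈ 1216.
Year 1986: gap = -2.7 × (7.34 - 5.54) = -4.86%, loss ≈ 16491 × 4.86/100 ≈ 801.
Total lost output = 815 + 579 + 1216 + 801 = 3411 billion.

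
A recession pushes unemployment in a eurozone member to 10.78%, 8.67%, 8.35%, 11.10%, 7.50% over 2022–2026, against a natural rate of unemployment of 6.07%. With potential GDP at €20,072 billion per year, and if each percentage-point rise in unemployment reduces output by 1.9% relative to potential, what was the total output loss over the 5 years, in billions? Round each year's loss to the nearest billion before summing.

€6,121 billion

Year 2022: gap = -1.9 × (10.78 - 6.07) = -8.949%, loss ≈ 20072 × 8.949/100 ≈ 1796.
Year 2023: gap = -1.9 × (8.67 - 6.07) = -4.94%, loss ≈ 20072 × 4.94/100 ≈ 992.
Year 2024: gap = -1.9 × (8.35 - 6.07) = -4.332%, loss ≈ 20072 × 4.332/100 ≈ 870.
Year 2025: gap = -1.9 × (11.1 - 6.07) = -9.557%, loss ≈ 20072 × 9.557/100 ≈ 1918.
Year 2026: gap = -1.9 × (7.5 - 6.07) = -2.717%, loss ≈ 20072 × 2.717/100 ≈ 545.
Total lost output = 1796 + 992 + 870 + 1918 + 545 = 6121 billion.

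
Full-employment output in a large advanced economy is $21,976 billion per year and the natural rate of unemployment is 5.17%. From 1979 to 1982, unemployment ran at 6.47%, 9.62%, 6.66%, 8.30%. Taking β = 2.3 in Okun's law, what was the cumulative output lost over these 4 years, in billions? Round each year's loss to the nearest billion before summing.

$5,241 billion

Year 1979: gap = -2.3 × (6.47 - 5.17) = -2.99%, loss ≈ 21976 × 2.99/100 ≈ 657.
Year 1980: gap = -2.3 × (9.62 - 5.17) = -10.235%, loss ≈ 21976 × 10.235/100 ≈ 2249.
Year 1981: gap = -2.3 × (6.66 - 5.17) = -3.427%, loss ≈ 21976 × 3.427/100 ≈ 753.
Year 1982: gap = -2.3 × (8.3 - 5.17) = -7.199%, loss ≈ 21976 × 7.199/100 ≈ 1582.
Total lost output = 657 + 2249 + 753 + 1582 = 5241 billion.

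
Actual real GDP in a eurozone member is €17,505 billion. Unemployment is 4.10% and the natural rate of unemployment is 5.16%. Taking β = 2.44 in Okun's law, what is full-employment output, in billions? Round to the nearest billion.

Unemployment gap = 4.1 - 5.16 = -1.06 points, so output gap = -2.44 × (-1.06) = 2.5864%.
Since Y = Y* × (1 + gap/100), Y* = 17505/1.025864 ≈ 17064 billion.

€17,064 billion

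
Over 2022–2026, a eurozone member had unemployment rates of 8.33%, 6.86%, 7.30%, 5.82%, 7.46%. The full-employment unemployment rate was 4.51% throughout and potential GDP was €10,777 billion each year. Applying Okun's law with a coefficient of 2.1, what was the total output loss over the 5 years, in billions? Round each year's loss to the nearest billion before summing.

€2,992 billion

Year 2022: gap = -2.1 × (8.33 - 4.51) = -8.022%, loss ≈ 10777 × 8.022/100 ≈ 865.
Year 2023: gap = -2.1 × (6.86 - 4.51) = -4.935%, loss ≈ 10777 × 4.935/100 ≈ 532.
Year 2024: gap = -2.1 × (7.3 - 4.51) = -5.859%, loss ≈ 10777 × 5.859/100 ≈ 631.
Year 2025: gap = -2.1 × (5.82 - 4.51) = -2.751%, loss ≈ 10777 × 2.751/100 ≈ 296.
Year 2026: gap = -2.1 × (7.46 - 4.51) = -6.195%, loss ≈ 10777 × 6.195/100 ≈ 668.
Total lost output = 865 + 532 + 631 + 296 + 668 = 2992 billion.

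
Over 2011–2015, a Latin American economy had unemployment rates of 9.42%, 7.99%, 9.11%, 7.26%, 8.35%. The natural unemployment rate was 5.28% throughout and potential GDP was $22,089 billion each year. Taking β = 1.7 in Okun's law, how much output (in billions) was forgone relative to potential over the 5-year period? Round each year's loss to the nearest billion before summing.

$5,908 billion

Year 2011: gap = -1.7 × (9.42 - 5.28) = -7.038%, loss ≈ 22089 × 7.038/100 ≈ 1555.
Year 2012: gap = -1.7 × (7.99 - 5.28) = -4.607%, loss ≈ 22089 × 4.607/100 ≈ 1018.
Year 2013: gap = -1.7 × (9.11 - 5.28) = -6.511%, loss ≈ 22089 × 6.511/100 ≈ 1438.
Year 2014: gap = -1.7 × (7.26 - 5.28) = -3.366%, loss ≈ 22089 × 3.366/100 ≈ 744.
Year 2015: gap = -1.7 × (8.35 - 5.28) = -5.219%, loss ≈ 22089 × 5.219/100 ≈ 1153.
Total lost output = 1555 + 1018 + 1438 + 744 + 1153 = 5908 billion.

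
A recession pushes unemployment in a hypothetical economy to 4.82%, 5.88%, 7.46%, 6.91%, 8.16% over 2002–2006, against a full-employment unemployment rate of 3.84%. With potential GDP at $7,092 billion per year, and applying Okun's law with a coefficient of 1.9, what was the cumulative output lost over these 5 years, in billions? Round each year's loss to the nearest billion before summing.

$1,891 billion

Year 2002: gap = -1.9 × (4.82 - 3.84) = -1.862%, loss ≈ 7092 × 1.862/100 ≈ 132.
Year 2003: gap = -1.9 × (5.88 - 3.84) = -3.876%, loss ≈ 7092 × 3.876/100 ≈ 275.
Year 2004: gap = -1.9 × (7.46 - 3.84) = -6.878%, loss ≈ 7092 × 6.878/100 ≈ 488.
Year 2005: gap = -1.9 × (6.91 - 3.84) = -5.833%, loss ≈ 7092 × 5.833/100 ≈ 414.
Year 2006: gap = -1.9 × (8.16 - 3.84) = -8.208%, loss ≈ 7092 × 8.208/100 ≈ 582.
Total lost output = 132 + 275 + 488 + 414 + 582 = 1891 billion.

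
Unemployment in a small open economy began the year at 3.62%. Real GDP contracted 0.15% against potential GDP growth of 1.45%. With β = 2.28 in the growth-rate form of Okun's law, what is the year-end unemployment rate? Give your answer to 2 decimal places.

Growth-rate Okun's law: g_Y = g_Y* - β × Δu, so Δu = (g_Y* - g_Y)/β.
Δu = (1.45 + 0.15)/2.28 = 1.6/2.28 = 0.70 percentage points.
Year-end unemployment = 3.62 + 0.7 = 4.32%.

4.32%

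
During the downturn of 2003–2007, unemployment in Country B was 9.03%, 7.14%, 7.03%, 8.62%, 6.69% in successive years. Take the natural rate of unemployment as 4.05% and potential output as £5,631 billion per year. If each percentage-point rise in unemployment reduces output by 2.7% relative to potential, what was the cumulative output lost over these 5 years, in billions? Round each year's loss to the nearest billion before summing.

£2,776 billion

Year 2003: gap = -2.7 × (9.03 - 4.05) = -13.446%, loss ≈ 5631 × 13.446/100 ≈ 757.
Year 2004: gap = -2.7 × (7.14 - 4.05) = -8.343%, loss ≈ 5631 × 8.343/100 ≈ 470.
Year 2005: gap = -2.7 × (7.03 - 4.05) = -8.046%, loss ≈ 5631 × 8.046/100 ≈ 453.
Year 2006: gap = -2.7 × (8.62 - 4.05) = -12.339%, loss ≈ 5631 × 12.339/100 ≈ 695.
Year 2007: gap = -2.7 × (6.69 - 4.05) = -7.128%, loss ≈ 5631 × 7.128/100 ≈ 401.
Total lost output = 757 + 470 + 453 + 695 + 401 = 2776 billion.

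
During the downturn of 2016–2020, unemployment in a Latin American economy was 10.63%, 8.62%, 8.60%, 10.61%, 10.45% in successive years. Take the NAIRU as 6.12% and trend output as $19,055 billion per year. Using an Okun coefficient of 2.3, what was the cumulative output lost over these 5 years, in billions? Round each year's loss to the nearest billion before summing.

$8,026 billion

Year 2016: gap = -2.3 × (10.63 - 6.12) = -10.373%, loss ≈ 19055 × 10.373/100 ≈ 1977.
Year 2017: gap = -2.3 × (8.62 - 6.12) = -5.75%, loss ≈ 19055 × 5.75/100 ≈ 1096.
Year 2018: gap = -2.3 × (8.6 - 6.12) = -5.704%, loss ≈ 19055 × 5.704/100 ≈ 1087.
Year 2019: gap = -2.3 × (10.61 - 6.12) = -10.327%, loss ≈ 19055 × 10.327/100 ≈ 1968.
Year 2020: gap = -2.3 × (10.45 - 6.12) = -9.959%, loss ≈ 19055 × 9.959/100 ≈ 1898.
Total lost output = 1977 + 1096 + 1087 + 1968 + 1898 = 8026 billion.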